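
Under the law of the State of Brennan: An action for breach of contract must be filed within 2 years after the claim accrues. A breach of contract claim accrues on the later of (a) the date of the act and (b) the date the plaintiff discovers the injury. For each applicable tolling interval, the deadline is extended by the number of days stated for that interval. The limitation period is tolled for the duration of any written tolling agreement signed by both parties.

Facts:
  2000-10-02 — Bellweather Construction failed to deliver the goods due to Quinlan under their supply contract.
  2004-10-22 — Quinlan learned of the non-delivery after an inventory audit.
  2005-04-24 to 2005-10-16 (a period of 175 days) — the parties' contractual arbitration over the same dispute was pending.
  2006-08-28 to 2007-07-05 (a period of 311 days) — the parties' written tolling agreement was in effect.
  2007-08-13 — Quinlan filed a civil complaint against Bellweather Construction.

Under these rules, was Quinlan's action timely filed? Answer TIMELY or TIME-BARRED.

The claim accrued on 2004-10-22 — the later of the 2000-10-02 act and the 2004-10-22 discovery.
The untolled deadline — 2 years after 2004-10-22 — is 2006-10-22.
The written tolling agreement from 2006-08-28 to 2007-07-05 tolled the period for 311 days, extending the deadline to 2007-08-29.
Although a pending arbitration ran from 2005-04-24 to 2005-10-16, the stated rules do not make that a tolling event, so it is disregarded.
The 2007-08-13 filing precedes the 2007-08-29 deadline; the claim is timely.

TIMELY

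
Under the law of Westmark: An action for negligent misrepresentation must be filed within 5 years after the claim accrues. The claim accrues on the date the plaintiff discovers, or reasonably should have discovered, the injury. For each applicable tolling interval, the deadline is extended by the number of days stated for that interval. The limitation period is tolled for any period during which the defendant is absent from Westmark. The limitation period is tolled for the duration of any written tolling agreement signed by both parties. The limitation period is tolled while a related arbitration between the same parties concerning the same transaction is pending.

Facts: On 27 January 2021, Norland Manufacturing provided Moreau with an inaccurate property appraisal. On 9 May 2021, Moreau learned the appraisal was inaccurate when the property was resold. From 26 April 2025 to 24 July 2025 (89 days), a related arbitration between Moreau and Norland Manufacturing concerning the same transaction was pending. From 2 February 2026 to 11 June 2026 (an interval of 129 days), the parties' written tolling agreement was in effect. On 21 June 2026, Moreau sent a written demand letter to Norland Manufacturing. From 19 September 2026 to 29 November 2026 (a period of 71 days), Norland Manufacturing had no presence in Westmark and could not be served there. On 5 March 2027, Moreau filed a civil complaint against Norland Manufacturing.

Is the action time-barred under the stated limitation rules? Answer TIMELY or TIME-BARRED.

Under the discovery rule, the claim accrued on 9 May 2021, when Moreau discovered the injury — not on the 27 January 2021 date of the underlying act.
The untolled deadline — 5 years after 9 May 2021 — is 9 May 2026.
Because the pending related arbitration ran from 26 April 2025 to 24 July 2025, the deadline is extended by 89 days to 6 August 2026.
The period was tolled for 129 days by the written tolling agreement (2 February 2026 to 11 June 2026), pushing the deadline to 13 December 2026.
Because the defendant's absence from the jurisdiction ran from 19 September 2026 to 29 November 2026, the deadline is extended by 71 days to 22 February 2027.
The other events in the timeline have no effect on the limitation period under the stated rules.
Moreau filed on 5 March 2027, after the 22 February 2027 deadline, so the action is time-barred.

TIME-BARRED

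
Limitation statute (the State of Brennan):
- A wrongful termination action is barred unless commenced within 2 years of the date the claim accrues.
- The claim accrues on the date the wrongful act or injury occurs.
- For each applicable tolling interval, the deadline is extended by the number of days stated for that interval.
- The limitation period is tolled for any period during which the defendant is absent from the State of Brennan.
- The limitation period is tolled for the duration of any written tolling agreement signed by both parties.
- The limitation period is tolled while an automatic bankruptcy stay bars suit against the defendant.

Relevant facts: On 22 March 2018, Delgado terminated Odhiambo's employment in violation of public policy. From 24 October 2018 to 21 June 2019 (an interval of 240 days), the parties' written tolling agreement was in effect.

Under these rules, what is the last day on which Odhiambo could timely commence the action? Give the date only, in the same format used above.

17 November 2020

The claim accrued on 22 March 2018, when the wrongful act occurred.
2 years from 22 March 2018 is 22 March 2020.
The period was tolled for 240 days by the written tolling agreement (24 October 2018 to 21 June 2019), pushing the deadline to 17 November 2020.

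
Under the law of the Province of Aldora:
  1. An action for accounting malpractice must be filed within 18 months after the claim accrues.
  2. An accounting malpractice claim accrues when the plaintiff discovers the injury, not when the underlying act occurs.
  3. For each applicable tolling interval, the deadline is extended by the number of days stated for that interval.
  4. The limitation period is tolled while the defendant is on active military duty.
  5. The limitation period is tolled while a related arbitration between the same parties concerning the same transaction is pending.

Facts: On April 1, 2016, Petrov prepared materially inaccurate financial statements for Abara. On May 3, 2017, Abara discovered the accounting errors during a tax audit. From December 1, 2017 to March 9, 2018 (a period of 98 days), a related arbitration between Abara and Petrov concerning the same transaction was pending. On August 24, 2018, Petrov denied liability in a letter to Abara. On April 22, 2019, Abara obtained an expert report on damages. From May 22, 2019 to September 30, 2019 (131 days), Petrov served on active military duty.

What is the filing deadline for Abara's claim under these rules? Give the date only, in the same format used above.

February 9, 2019

The claim did not accrue until Abara discovered the injury on May 3, 2017; the April 1, 2016 act date does not start the clock under the stated rule.
Adding the 18 months base period to May 3, 2017 gives a deadline of November 3, 2018, before any tolling.
The period was tolled for 98 days by the pending related arbitration (December 1, 2017 to March 9, 2018), pushing the deadline to February 9, 2019.
The defendant's active military service starting May 22, 2019 came too late — the period had run on February 9, 2019 — and so does not extend the deadline.
None of the other events listed affects the running of the period under the stated rules.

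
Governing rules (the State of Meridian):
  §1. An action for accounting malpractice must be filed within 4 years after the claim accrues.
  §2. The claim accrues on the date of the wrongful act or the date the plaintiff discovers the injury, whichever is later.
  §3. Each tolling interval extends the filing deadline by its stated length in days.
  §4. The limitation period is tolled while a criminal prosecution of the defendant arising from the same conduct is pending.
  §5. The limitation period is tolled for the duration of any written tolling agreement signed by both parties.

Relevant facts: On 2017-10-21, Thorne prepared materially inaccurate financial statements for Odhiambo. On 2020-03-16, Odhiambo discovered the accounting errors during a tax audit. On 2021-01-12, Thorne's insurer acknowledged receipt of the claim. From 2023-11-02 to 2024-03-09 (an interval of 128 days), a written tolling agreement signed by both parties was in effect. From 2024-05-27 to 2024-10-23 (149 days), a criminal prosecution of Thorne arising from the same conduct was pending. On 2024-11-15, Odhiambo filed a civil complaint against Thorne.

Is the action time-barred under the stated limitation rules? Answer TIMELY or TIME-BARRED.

TIMELY

Taking the later of the act (2017-10-21) and discovery (2020-03-16), the claim accrued on 2020-03-16.
The untolled deadline — 4 years after 2020-03-16 — is 2024-03-16.
Because the written tolling agreement ran from 2023-11-02 to 2024-03-09, the deadline is extended by 128 days to 2024-07-22.
The period was tolled for 149 days by the pending criminal prosecution (2024-05-27 to 2024-10-23), pushing the deadline to 2024-12-18.
Nothing else in the chronology tolls or restarts the period.
The 2024-11-15 filing precedes the 2024-12-18 deadline; the claim is timely.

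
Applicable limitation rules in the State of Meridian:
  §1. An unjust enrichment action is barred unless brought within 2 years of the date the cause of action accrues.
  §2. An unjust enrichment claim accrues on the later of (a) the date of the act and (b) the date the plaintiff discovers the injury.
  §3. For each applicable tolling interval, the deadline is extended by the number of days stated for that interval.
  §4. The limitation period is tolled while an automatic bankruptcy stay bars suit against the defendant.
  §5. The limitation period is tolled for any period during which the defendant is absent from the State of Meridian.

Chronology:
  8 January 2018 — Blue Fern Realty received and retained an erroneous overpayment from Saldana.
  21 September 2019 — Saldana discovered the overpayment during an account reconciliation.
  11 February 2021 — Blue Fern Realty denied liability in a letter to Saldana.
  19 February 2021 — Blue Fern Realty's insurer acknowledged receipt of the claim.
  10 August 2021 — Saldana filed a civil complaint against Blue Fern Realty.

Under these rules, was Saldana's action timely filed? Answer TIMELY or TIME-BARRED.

TIMELY

Because discovery on 21 September 2019 post-dates the 8 January 2018 act, accrual under the later-of rule falls on 21 September 2019.
Adding the 2 years base period to 21 September 2019 gives a deadline of 21 September 2021, before any tolling.
The other events in the timeline have no effect on the limitation period under the stated rules.
Saldana filed on 10 August 2021, before the 21 September 2021 deadline, so the action is timely.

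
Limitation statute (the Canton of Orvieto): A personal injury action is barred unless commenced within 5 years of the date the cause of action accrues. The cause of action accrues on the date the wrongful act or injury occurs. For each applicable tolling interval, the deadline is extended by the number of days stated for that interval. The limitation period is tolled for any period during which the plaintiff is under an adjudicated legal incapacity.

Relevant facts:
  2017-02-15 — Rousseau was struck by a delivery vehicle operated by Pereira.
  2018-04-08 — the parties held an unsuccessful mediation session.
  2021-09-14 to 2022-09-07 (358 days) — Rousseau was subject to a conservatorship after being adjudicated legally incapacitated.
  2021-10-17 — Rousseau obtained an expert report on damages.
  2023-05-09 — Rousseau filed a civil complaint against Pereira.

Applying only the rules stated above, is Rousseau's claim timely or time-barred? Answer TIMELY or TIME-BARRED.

TIME-BARRED

The cause of action accrued on 2017-02-15, the date of the act.
Adding the 5 years base period to 2017-02-15 gives a deadline of 2022-02-15, before any tolling.
The period was tolled for 358 days by the plaintiff's legal incapacity (2021-09-14 to 2022-09-07), pushing the deadline to 2023-02-08.
None of the other events listed affects the running of the period under the stated rules.
The 2023-05-09 filing falls after the 2023-02-08 deadline; the claim is time-barred.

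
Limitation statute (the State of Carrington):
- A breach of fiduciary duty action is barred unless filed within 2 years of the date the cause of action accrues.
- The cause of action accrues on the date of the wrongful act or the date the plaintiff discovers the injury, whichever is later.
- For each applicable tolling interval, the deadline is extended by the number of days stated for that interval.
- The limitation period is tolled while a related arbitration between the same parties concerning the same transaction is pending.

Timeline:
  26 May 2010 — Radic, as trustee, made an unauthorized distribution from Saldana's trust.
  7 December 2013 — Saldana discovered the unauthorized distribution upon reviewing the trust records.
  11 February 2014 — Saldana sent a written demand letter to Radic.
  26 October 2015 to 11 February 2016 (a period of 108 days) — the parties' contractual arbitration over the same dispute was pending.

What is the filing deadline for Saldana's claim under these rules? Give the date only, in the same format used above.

24 March 2016

Taking the later of the act (26 May 2010) and discovery (7 December 2013), the claim accrued on 7 December 2013.
The untolled deadline — 2 years after 7 December 2013 — is 7 December 2015.
The period was tolled for 108 days by the pending related arbitration (26 October 2015 to 11 February 2016), pushing the deadline to 24 March 2016.
Nothing else in the chronology tolls or restarts the period.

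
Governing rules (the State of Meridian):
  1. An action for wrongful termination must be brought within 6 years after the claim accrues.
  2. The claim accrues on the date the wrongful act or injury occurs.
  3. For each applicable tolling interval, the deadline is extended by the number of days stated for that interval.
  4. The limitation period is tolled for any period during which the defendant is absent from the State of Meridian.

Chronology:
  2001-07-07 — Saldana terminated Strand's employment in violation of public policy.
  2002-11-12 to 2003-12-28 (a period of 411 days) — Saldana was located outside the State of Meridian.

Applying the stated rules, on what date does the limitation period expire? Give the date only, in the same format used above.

2008-08-21

The limitation period began to run on 2001-07-07.
Adding the 6 years base period to 2001-07-07 gives a deadline of 2007-07-07, before any tolling.
The defendant's absence from the jurisdiction from 2002-11-12 to 2003-12-28 tolled the period for 411 days, extending the deadline to 2008-08-21.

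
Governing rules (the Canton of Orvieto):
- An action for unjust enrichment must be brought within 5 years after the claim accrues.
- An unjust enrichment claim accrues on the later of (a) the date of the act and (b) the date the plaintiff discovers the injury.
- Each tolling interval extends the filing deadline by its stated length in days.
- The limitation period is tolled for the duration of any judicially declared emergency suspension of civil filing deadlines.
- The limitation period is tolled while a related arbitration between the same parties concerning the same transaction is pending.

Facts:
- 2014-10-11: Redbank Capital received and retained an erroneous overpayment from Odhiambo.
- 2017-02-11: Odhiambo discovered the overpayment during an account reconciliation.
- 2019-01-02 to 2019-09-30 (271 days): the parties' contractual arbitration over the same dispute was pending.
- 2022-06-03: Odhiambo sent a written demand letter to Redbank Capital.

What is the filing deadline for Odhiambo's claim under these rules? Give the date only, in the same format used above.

The claim accrued on 2017-02-11 — the later of the 2014-10-11 act and the 2017-02-11 discovery.
5 years from 2017-02-11 is 2022-02-11.
The period was tolled for 271 days by the pending related arbitration (2019-01-02 to 2019-09-30), pushing the deadline to 2022-11-09.
Nothing else in the chronology tolls or restarts the period.

2022-11-09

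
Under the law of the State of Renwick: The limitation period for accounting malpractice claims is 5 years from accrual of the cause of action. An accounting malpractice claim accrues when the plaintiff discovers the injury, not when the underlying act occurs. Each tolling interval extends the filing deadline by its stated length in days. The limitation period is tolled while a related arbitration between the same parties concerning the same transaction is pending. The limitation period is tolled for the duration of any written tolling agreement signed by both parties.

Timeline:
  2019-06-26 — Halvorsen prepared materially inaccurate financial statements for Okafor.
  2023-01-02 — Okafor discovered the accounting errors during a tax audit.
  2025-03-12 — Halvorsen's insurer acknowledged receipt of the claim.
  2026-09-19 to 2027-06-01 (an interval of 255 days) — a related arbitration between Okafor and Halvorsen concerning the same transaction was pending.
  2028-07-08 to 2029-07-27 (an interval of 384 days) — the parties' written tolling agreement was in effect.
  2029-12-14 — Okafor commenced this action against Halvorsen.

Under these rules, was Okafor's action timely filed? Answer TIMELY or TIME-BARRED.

Under the discovery rule, the claim accrued on 2023-01-02, when Okafor discovered the injury — not on the 2019-06-26 date of the underlying act.
The untolled deadline — 5 years after 2023-01-02 — is 2028-01-02.
The pending related arbitration from 2026-09-19 to 2027-06-01 tolled the period for 255 days, extending the deadline to 2028-09-13.
The written tolling agreement from 2028-07-08 to 2029-07-27 tolled the period for 384 days, extending the deadline to 2029-10-02.
None of the other events listed affects the running of the period under the stated rules.
The 2029-12-14 filing falls after the 2029-10-02 deadline; the claim is time-barred.

TIME-BARRED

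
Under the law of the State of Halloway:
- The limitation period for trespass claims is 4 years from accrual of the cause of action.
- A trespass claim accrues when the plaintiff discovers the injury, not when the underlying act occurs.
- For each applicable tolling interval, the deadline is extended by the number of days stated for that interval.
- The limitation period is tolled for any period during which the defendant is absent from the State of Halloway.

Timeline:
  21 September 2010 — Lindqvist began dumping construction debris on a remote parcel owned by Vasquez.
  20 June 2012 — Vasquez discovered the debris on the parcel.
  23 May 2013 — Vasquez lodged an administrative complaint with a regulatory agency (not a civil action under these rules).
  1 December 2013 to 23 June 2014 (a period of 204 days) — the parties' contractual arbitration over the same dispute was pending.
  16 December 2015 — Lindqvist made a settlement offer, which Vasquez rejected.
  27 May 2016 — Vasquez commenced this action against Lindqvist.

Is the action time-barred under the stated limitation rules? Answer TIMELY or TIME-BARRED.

TIMELY

Under the discovery rule, the claim accrued on 20 June 2012, when Vasquez discovered the injury — not on the 21 September 2010 date of the underlying act.
4 years from 20 June 2012 is 20 June 2016.
The pending related arbitration from 1 December 2013 to 23 June 2014 does not toll the period, because no stated rule makes a pending arbitration a tolling event.
None of the other events listed affects the running of the period under the stated rules.
Vasquez filed on 27 May 2016, before the 20 June 2016 deadline, so the action is timely.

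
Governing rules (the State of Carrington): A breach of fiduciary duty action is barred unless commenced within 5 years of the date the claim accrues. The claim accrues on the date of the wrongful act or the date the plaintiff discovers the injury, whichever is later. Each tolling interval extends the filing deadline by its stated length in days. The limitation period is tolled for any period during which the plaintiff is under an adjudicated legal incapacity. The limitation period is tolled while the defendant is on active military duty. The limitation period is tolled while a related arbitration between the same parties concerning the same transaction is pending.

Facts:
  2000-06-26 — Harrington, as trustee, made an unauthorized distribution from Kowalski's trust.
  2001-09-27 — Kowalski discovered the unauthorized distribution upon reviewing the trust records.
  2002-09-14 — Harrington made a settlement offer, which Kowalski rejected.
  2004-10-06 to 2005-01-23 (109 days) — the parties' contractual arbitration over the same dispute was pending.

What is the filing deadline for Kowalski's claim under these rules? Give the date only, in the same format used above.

2007-01-14

Taking the later of the act (2000-06-26) and discovery (2001-09-27), the claim accrued on 2001-09-27.
Adding the 5 years base period to 2001-09-27 gives a deadline of 2006-09-27, before any tolling.
The period was tolled for 109 days by the pending related arbitration (2004-10-06 to 2005-01-23), pushing the deadline to 2007-01-14.
Nothing else in the chronology tolls or restarts the period.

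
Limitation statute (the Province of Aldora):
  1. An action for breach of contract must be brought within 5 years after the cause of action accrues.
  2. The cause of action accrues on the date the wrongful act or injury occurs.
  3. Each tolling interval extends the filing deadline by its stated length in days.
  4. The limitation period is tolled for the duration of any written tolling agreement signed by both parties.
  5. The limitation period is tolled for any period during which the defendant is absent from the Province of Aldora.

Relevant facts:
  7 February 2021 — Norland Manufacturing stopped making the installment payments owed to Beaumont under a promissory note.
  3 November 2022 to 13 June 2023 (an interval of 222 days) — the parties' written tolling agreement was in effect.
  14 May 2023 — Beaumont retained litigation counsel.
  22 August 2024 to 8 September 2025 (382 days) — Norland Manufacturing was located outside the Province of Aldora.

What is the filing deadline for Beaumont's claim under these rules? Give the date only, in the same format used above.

The claim accrued on 7 February 2021, when the wrongful act occurred.
The untolled deadline — 5 years after 7 February 2021 — is 7 February 2026.
The written tolling agreement from 3 November 2022 to 13 June 2023 tolled the period for 222 days, extending the deadline to 17 September 2026.
Because the defendant's absence from the jurisdiction ran from 22 August 2024 to 8 September 2025, the deadline is extended by 382 days to 4 October 2027.
None of the other events listed affects the running of the period under the stated rules.

4 October 2027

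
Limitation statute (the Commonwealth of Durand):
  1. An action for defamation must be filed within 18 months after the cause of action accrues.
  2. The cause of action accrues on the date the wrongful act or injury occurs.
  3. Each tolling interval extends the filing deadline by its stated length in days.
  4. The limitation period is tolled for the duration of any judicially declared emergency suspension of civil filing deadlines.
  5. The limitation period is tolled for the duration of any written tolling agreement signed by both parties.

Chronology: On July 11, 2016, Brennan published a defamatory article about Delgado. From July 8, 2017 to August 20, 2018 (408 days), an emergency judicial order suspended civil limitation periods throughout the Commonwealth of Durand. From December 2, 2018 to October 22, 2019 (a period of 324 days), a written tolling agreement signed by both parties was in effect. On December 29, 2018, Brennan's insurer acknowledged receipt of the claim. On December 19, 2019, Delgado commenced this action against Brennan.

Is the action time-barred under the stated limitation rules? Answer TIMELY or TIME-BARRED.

The limitation period began to run on July 11, 2016.
18 months from July 11, 2016 is January 11, 2018.
Because the emergency suspension of filing deadlines ran from July 8, 2017 to August 20, 2018, the deadline is extended by 408 days to February 23, 2019.
The period was tolled for 324 days by the written tolling agreement (December 2, 2018 to October 22, 2019), pushing the deadline to January 13, 2020.
None of the other events listed affects the running of the period under the stated rules.
Delgado filed on December 19, 2019, before the January 13, 2020 deadline, so the action is timely.

TIMELY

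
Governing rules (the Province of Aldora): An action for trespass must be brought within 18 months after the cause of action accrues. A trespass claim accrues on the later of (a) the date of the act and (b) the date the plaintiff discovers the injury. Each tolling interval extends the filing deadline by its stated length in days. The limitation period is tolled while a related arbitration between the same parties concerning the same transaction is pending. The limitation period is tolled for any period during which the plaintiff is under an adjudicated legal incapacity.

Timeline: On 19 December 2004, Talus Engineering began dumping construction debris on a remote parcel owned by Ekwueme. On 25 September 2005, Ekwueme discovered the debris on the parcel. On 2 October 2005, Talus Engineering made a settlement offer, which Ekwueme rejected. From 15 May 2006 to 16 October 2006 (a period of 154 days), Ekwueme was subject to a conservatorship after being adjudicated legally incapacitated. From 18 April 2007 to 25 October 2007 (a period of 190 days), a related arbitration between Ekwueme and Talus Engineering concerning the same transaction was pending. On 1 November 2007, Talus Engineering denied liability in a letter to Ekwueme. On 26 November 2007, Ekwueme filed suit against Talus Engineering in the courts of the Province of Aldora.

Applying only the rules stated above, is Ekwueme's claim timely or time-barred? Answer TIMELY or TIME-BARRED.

Taking the later of the act (19 December 2004) and discovery (25 September 2005), the claim accrued on 25 September 2005.
18 months from 25 September 2005 is 25 March 2007.
Because the plaintiff's legal incapacity ran from 15 May 2006 to 16 October 2006, the deadline is extended by 154 days to 26 August 2007.
The pending related arbitration from 18 April 2007 to 25 October 2007 tolled the period for 190 days, extending the deadline to 3 March 2008.
Nothing else in the chronology tolls or restarts the period.
Ekwueme filed on 26 November 2007, before the 3 March 2008 deadline, so the action is timely.

TIMELY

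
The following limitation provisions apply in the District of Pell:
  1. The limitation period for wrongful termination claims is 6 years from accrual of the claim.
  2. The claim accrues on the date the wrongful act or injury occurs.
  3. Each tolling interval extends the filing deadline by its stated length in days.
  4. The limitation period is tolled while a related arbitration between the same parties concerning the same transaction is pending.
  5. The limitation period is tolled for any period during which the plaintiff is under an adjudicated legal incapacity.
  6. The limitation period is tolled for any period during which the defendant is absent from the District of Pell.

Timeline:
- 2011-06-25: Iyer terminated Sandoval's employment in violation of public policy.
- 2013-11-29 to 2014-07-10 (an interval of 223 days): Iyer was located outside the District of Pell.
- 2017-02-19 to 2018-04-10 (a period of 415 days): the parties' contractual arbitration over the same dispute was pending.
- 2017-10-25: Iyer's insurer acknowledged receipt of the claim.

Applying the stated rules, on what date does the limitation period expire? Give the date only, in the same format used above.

2019-03-25

The limitation period began to run on 2011-06-25.
Adding the 6 years base period to 2011-06-25 gives a deadline of 2017-06-25, before any tolling.
The defendant's absence from the jurisdiction from 2013-11-29 to 2014-07-10 tolled the period for 223 days, extending the deadline to 2018-02-03.
The period was tolled for 415 days by the pending related arbitration (2017-02-19 to 2018-04-10), pushing the deadline to 2019-03-25.
The other events in the timeline have no effect on the limitation period under the stated rules.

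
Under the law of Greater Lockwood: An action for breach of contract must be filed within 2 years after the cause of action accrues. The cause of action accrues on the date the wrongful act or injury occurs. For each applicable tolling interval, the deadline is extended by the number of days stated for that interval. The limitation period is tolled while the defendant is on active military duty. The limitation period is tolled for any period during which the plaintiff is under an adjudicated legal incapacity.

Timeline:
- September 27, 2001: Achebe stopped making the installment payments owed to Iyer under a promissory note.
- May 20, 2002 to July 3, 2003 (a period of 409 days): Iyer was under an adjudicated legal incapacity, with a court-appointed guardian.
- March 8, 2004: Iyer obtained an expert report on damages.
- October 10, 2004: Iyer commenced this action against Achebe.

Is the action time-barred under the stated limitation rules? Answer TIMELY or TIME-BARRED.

The claim accrued on September 27, 2001, when the wrongful act occurred.
Adding the 2 years base period to September 27, 2001 gives a deadline of September 27, 2003, before any tolling.
The plaintiff's legal incapacity from May 20, 2002 to July 3, 2003 tolled the period for 409 days, extending the deadline to November 9, 2004.
The other events in the timeline have no effect on the limitation period under the stated rules.
The October 10, 2004 filing precedes the November 9, 2004 deadline; the claim is timely.

TIMELY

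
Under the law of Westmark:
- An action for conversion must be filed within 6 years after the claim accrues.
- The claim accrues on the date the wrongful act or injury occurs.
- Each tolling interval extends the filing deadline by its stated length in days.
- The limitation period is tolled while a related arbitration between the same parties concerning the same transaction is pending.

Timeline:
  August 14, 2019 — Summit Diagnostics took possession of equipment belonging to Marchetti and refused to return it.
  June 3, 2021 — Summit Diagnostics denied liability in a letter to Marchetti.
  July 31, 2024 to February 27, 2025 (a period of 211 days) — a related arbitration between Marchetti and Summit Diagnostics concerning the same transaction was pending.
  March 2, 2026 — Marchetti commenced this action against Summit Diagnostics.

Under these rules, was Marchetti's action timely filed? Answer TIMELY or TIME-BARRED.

TIMELY

The claim accrued on August 14, 2019, the date of the act.
Adding the 6 years base period to August 14, 2019 gives a deadline of August 14, 2025, before any tolling.
Because the pending related arbitration ran from July 31, 2024 to February 27, 2025, the deadline is extended by 211 days to March 13, 2026.
Nothing else in the chronology tolls or restarts the period.
Marchetti filed on March 2, 2026, before the March 13, 2026 deadline, so the action is timely.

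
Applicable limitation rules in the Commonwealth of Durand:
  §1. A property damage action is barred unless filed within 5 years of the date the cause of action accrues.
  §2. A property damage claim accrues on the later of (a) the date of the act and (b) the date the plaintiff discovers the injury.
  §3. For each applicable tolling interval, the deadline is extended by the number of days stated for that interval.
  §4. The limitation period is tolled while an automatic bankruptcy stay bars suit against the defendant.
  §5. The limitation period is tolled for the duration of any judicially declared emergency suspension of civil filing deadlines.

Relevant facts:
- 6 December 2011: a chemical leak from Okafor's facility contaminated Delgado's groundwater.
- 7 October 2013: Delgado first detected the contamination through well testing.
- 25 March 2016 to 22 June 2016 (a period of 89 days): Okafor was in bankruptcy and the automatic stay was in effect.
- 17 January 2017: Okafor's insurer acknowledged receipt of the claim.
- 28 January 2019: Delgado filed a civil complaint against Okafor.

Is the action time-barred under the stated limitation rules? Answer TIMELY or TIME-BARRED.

TIME-BARRED

Because discovery on 7 October 2013 post-dates the 6 December 2011 act, accrual under the later-of rule falls on 7 October 2013.
The untolled deadline — 5 years after 7 October 2013 — is 7 October 2018.
The period was tolled for 89 days by the automatic bankruptcy stay (25 March 2016 to 22 June 2016), pushing the deadline to 4 January 2019.
None of the other events listed affects the running of the period under the stated rules.
Delgado filed on 28 January 2019, after the 4 January 2019 deadline, so the action is time-barred.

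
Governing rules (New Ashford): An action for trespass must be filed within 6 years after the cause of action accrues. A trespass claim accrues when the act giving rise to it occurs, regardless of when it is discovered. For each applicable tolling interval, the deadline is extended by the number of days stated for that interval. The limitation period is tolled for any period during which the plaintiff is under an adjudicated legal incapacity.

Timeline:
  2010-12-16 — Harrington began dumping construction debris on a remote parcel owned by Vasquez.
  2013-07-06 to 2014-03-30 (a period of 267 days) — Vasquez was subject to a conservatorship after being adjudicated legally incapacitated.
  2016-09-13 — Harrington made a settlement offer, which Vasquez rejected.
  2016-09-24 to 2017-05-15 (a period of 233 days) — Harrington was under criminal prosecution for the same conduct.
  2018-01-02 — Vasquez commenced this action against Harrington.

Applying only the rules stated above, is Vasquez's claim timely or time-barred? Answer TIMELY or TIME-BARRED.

TIME-BARRED

The limitation period began to run on 2010-12-16.
Adding the 6 years base period to 2010-12-16 gives a deadline of 2016-12-16, before any tolling.
The period was tolled for 267 days by the plaintiff's legal incapacity (2013-07-06 to 2014-03-30), pushing the deadline to 2017-09-09.
The pending criminal prosecution from 2016-09-24 to 2017-05-15 does not toll the period, because no stated rule makes a criminal prosecution a tolling event.
Nothing else in the chronology tolls or restarts the period.
Vasquez filed on 2018-01-02, after the 2017-09-09 deadline, so the action is time-barred.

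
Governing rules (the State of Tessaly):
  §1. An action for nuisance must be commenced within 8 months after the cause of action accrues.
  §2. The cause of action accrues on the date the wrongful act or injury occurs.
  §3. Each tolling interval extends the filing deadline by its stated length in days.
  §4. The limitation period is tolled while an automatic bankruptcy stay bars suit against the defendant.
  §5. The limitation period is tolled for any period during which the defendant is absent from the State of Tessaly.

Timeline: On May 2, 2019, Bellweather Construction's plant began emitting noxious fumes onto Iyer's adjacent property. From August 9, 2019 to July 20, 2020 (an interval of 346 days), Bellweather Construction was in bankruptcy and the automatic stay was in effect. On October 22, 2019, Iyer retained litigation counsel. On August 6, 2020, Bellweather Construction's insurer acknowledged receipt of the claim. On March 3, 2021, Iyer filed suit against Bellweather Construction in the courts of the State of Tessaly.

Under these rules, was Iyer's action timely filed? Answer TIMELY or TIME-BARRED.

TIME-BARRED

The limitation period began to run on May 2, 2019.
Adding the 8 months base period to May 2, 2019 gives a deadline of January 2, 2020, before any tolling.
Because the automatic bankruptcy stay ran from August 9, 2019 to July 20, 2020, the deadline is extended by 346 days to December 13, 2020.
None of the other events listed affects the running of the period under the stated rules.
Iyer filed on March 3, 2021, after the December 13, 2020 deadline, so the action is time-barred.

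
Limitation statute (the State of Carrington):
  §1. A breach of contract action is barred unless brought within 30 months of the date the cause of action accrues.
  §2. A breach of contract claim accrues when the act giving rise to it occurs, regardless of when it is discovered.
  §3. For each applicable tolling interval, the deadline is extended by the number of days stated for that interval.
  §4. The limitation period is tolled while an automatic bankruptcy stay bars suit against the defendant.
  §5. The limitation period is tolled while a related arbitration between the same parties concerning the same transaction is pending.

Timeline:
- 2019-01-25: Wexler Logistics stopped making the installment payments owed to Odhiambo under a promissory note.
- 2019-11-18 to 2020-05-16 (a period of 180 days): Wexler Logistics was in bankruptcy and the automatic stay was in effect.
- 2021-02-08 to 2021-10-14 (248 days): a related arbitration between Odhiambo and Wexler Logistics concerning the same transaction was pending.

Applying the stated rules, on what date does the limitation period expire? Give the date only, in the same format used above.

The limitation period began to run on 2019-01-25.
The untolled deadline — 30 months after 2019-01-25 — is 2021-07-25.
Because the automatic bankruptcy stay ran from 2019-11-18 to 2020-05-16, the deadline is extended by 180 days to 2022-01-21.
Because the pending related arbitration ran from 2021-02-08 to 2021-10-14, the deadline is extended by 248 days to 2022-09-26.

2022-09-26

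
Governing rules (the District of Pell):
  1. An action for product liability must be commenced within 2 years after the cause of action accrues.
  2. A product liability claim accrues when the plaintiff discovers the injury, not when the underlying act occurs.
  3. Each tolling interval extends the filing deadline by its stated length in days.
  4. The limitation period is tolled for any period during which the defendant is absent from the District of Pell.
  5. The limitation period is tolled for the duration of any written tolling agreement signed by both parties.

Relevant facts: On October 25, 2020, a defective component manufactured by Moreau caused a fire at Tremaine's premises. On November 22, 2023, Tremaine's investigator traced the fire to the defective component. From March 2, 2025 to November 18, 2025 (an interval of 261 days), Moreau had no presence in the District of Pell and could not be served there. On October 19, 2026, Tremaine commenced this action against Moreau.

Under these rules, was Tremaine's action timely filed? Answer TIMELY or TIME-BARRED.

TIME-BARRED

Under the discovery rule, the claim accrued on November 22, 2023, when Tremaine discovered the injury — not on the October 25, 2020 date of the underlying act.
2 years from November 22, 2023 is November 22, 2025.
Because the defendant's absence from the jurisdiction ran from March 2, 2025 to November 18, 2025, the deadline is extended by 261 days to August 10, 2026.
The October 19, 2026 filing falls after the August 10, 2026 deadline; the claim is time-barred.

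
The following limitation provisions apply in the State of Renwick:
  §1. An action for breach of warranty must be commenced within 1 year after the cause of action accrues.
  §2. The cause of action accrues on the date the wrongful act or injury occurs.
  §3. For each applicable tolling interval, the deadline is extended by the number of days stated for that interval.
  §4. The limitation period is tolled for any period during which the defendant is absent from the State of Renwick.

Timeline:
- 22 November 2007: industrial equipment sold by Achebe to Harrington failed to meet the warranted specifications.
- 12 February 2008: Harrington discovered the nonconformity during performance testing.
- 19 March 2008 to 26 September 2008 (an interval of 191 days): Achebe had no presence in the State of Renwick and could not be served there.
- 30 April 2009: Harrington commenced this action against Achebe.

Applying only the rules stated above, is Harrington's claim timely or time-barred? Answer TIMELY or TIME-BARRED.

Accrual is governed by the date of the act, so the period began to run on 22 November 2007; the later discovery on 12 February 2008 is irrelevant under the stated rule.
1 year from 22 November 2007 is 22 November 2008.
The defendant's absence from the jurisdiction from 19 March 2008 to 26 September 2008 tolled the period for 191 days, extending the deadline to 1 June 2009.
Filing on 30 April 2009 beat the 1 June 2009 deadline — the action is timely.

TIMELY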